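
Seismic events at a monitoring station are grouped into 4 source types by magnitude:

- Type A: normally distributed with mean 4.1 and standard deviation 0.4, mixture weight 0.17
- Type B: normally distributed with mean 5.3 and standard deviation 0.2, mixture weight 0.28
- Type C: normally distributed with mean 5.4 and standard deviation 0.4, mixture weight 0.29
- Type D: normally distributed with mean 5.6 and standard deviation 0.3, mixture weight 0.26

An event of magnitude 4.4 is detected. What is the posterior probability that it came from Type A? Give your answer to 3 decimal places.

0.909

Apply Bayes' rule: the posterior for each component is proportional to its prior times its likelihood at x.
Component likelihoods at x = 4.4:
  f_A = (1/(0.4·√(2π)))·exp(−(4.4−4.1)²/(2·0.4²)) = 0.997356·exp(-0.28125) = 0.752844
  f_B = (1/(0.2·√(2π)))·exp(−(4.4−5.3)²/(2·0.2²)) = 1.994711·exp(-10.12500) = 7.99187e-05
  f_C = (1/(0.4·√(2π)))·exp(−(4.4−5.4)²/(2·0.4²)) = 0.997356·exp(-3.12500) = 0.0438208
  f_D = (1/(0.3·√(2π)))·exp(−(4.4−5.6)²/(2·0.3²)) = 1.329808·exp(-8.00000) = 0.000446101
Multiply by the mixture weights:
  π_A·f_A = 0.17 × 0.752844 = 0.127983
  π_B·f_B = 0.28 × 7.99187e-05 = 2.23772e-05
  π_C·f_C = 0.29 × 0.0438208 = 0.012708
  π_D·f_D = 0.26 × 0.000446101 = 0.000115986
Normaliser: 0.127983 + 2.23772e-05 + 0.012708 + 0.000115986 = 0.14083
So the posterior for Type A is 0.127983 / 0.14083 ≈ 0.909.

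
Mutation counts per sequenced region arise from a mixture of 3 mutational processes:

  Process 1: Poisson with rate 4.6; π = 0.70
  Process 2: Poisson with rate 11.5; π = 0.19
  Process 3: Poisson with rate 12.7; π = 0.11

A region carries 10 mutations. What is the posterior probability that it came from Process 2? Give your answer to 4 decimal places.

0.5394

P(component k | x) = w_k·f_k(x) / marginal(x), where marginal(x) = Σ_j w_j·f_j(x).
Poisson probabilities:
  L_1 = 0.0117506
  L_2 = 0.112935
  L_3 = 0.0917771
Multiply by the mixture weights:
  w_1·L_1 = 0.70 × 0.0117506 = 0.00822543
  w_2·L_2 = 0.19 × 0.112935 = 0.0214577
  w_3·L_3 = 0.11 × 0.0917771 = 0.0100955
Sum: 0.00822543 + 0.0214577 + 0.0100955 = 0.0397786
P(Process 2 | x) ≈ 0.5394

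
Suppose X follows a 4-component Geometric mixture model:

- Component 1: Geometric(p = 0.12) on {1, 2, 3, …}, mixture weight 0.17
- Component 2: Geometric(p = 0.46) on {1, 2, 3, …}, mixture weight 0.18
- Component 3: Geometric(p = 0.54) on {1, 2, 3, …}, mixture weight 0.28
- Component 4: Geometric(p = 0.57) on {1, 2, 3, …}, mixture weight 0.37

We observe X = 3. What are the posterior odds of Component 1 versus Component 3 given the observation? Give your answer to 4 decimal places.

0.4938

Only the two components matter; the odds are (w_i f_i(x)) / (w_j f_j(x)).
Evaluate each component's likelihood at the observed value:
  p_1 = 0.12·(1−0.12)^2 = 0.12·0.7744 = 0.092928
  p_2 = 0.46·(1−0.46)^2 = 0.46·0.2916 = 0.134136
  p_3 = 0.54·(1−0.54)^2 = 0.54·0.2116 = 0.114264
  p_4 = 0.57·(1−0.57)^2 = 0.57·0.1849 = 0.105393
Posterior odds = (w_1·p_1) / (w_3·p_3) = (0.17·0.092928) / (0.28·0.114264) = 0.0157978 / 0.0319939 ≈ 0.4938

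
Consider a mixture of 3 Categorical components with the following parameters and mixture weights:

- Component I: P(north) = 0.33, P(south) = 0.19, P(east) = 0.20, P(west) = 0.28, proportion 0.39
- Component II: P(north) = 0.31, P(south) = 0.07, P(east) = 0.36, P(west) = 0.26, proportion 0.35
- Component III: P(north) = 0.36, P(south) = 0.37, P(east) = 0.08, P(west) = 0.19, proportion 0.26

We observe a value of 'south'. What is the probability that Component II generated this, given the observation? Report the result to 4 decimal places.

P(component k | x) = P(Z=k)·f_k(x) / marginal(x), where marginal(x) = Σ_j P(Z=j)·f_j(x).
Component likelihoods at x = 'south':
  L_I = P(south | comp) = 0.19
  L_II = P(south | comp) = 0.07
  L_III = P(south | comp) = 0.37
Prior × likelihood for each component:
  P(Z=I)·L_I = 0.39 × 0.19 = 0.0741
  P(Z=II)·L_II = 0.35 × 0.07 = 0.0245
  P(Z=III)·L_III = 0.26 × 0.37 = 0.0962
Marginal: 0.0741 + 0.0245 + 0.0962 = 0.1948
P(Component II | data) ≈ 0.1258

0.1258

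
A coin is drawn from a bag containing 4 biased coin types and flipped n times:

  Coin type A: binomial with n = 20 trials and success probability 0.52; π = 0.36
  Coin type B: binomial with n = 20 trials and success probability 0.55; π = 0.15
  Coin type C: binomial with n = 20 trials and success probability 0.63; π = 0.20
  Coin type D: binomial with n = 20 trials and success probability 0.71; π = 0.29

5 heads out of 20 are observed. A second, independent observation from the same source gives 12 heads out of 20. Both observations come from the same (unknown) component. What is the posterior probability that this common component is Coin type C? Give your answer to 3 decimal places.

P(component k | x) = π_k·f_k(x) / marginal(x), where marginal(x) = Σ_j π_j·f_j(x).
Since both observations come from the same component, the likelihood for component k is f_k(x₁)·f_k(x₂).
  L_A = [C(20,5)·0.52^5·0.48^15 = 15504·0.0380204·1.65432e-05 = 0.00975167] × [0.138751] = 0.00135306
  L_B = [C(20,5)·0.55^5·0.45^15 = 15504·0.0503284·6.2833e-06 = 0.00490281] × [0.1623] = 0.000795728
  L_C = [C(20,5)·0.63^5·0.37^15 = 15504·0.0992437·3.33446e-07 = 0.000513065] × [0.172969] = 8.87442e-05
  L_D = [C(20,5)·0.71^5·0.29^15 = 15504·0.180423·8.62919e-09 = 2.41382e-05] × [0.103407] = 2.49607e-06
Weight by the priors:
  π_A·L_A = 0.36 × 0.00135306 = 0.000487101
  π_B·L_B = 0.15 × 0.000795728 = 0.000119359
  π_C·L_C = 0.20 × 8.87442e-05 = 1.77488e-05
  π_D·L_D = 0.29 × 2.49607e-06 = 7.2386e-07
Sum: 0.000487101 + 0.000119359 + 1.77488e-05 + 7.2386e-07 = 0.000624932
P(Coin type C | data) ≈ 0.028

0.028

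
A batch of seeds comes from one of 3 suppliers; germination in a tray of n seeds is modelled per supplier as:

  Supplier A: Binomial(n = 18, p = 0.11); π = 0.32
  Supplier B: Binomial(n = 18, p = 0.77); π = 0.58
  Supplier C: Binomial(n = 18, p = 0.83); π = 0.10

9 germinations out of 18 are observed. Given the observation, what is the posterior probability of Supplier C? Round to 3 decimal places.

P(component k | x) = w_k·f_k(x) / marginal(x), where marginal(x) = Σ_j w_j·f_j(x).
Binomial probabilities:
  p_A = C(18,9)·0.11^9·0.89^9 = 48620·2.35795e-09·0.350356 = 4.01661e-05
  p_B = C(18,9)·0.77^9·0.23^9 = 48620·0.0951517·1.80115e-06 = 0.00833263
  p_C = C(18,9)·0.83^9·0.17^9 = 48620·0.18694·1.18588e-07 = 0.00107785
Prior × likelihood for each component:
  w_A·p_A = 0.32 × 4.01661e-05 = 1.28531e-05
  w_B·p_B = 0.58 × 0.00833263 = 0.00483292
  w_C·p_C = 0.10 × 0.00107785 = 0.000107785
Evidence: 1.28531e-05 + 0.00483292 + 0.000107785 = 0.00495356
Responsibility of Supplier C: 0.000107785 / 0.00495356 ≈ 0.022

0.022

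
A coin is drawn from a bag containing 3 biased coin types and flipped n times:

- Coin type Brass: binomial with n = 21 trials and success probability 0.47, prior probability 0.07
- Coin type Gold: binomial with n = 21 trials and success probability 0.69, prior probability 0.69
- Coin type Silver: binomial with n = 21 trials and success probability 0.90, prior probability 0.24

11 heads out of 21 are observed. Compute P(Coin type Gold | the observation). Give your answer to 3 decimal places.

P(component k | x) = w_k·f_k(x) / marginal(x), where marginal(x) = Σ_j w_j·f_j(x).
Binomial probabilities:
  p_Brass = C(21,11)·0.47^11·0.53^10 = 352716·0.000247216·0.00174887 = 0.152497
  p_Gold = C(21,11)·0.69^11·0.31^10 = 352716·0.0168787·8.19628e-06 = 0.0487958
  p_Silver = C(21,11)·0.90^11·0.10^10 = 352716·0.313811·1e-10 = 1.10686e-05
Prior × likelihood for each component:
  w_Brass·p_Brass = 0.07 × 0.152497 = 0.0106748
  w_Gold·p_Gold = 0.69 × 0.0487958 = 0.0336691
  w_Silver·p_Silver = 0.24 × 1.10686e-05 = 2.65646e-06
Marginal: 0.0106748 + 0.0336691 + 2.65646e-06 = 0.0443465
P(Coin type Gold | 11 heads out of 21) ≈ 0.759

0.759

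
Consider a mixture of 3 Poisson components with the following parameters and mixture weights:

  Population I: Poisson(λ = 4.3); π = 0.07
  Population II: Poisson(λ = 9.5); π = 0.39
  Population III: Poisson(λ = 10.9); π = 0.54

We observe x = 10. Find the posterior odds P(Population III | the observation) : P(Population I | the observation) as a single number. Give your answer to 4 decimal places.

Only the two components matter; the odds are (π_i f_i(x)) / (π_j f_j(x)).
Evaluate each component's likelihood at the observed value:
  L_I = e^(−4.3)·4.3^10/10! = 0.00808082
  L_II = e^(−9.5)·9.5^10/10! = 0.123502
  L_III = e^(−10.9)·10.9^10/10! = 0.120418
Odds = (0.54/0.07) × (0.120418/0.00808082) = 7.71429 × 14.9017 ≈ 114.9562

114.9562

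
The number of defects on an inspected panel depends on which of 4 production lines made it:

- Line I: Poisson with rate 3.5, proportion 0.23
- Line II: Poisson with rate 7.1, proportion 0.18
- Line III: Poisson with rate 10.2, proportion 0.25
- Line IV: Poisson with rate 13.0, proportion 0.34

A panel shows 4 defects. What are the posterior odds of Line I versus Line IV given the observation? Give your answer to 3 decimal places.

Posterior odds = (w_i f_i(x)) / (w_j f_j(x)); the normalising sum cancels.
Poisson probabilities:
  L_I = 0.188812
  L_II = 0.0873638
  L_III = 0.0167643
  L_IV = 0.00268989
Odds = (0.23/0.34) × (0.188812/0.00268989) = 0.676471 × 70.1934 ≈ 47.484

47.484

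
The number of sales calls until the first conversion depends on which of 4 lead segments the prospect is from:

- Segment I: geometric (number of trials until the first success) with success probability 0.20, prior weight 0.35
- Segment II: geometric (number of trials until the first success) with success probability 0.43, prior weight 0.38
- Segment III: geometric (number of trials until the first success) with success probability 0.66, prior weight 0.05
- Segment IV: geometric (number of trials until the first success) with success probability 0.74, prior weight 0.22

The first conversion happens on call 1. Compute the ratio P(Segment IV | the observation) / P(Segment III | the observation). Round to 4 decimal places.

The posterior odds equal the prior odds times the likelihood ratio: (π_i/π_j)·(f_i(x)/f_j(x)).
Geometric probabilities:
  p_I = 0.2
  p_II = 0.43
  p_III = 0.66
  p_IV = 0.74
Odds = (0.22/0.05) × (0.74/0.66) = 4.4 × 1.12121 ≈ 4.9333

4.9333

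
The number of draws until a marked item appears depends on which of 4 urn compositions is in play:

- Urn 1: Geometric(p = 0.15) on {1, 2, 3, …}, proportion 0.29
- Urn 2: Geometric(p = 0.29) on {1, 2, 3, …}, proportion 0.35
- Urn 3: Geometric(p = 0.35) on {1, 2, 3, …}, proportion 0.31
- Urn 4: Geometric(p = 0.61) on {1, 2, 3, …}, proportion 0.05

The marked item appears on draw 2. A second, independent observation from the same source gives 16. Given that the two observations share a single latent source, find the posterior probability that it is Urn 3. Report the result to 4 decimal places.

0.0597

Posterior ∝ prior × likelihood, so P(k | x) ∝ π_k f_k(x); normalise over all components.
Since both observations come from the same component, the likelihood for component k is f_k(x₁)·f_k(x₂).
  p_1 = [0.1275] × [0.0131031] = 0.00167065
  p_2 = [0.2059] × [0.00170323] = 0.000350695
  p_3 = [0.2275] × [0.000546724] = 0.00012438
  p_4 = [0.2379] × [4.48022e-07] = 1.06584e-07
Unnormalised posteriors:
  π_1·p_1 = 0.29 × 0.00167065 = 0.000484488
  π_2·p_2 = 0.35 × 0.000350695 = 0.000122743
  π_3·p_3 = 0.31 × 0.00012438 = 3.85577e-05
  π_4·p_4 = 0.05 × 1.06584e-07 = 5.32922e-09
Denominator: 0.000484488 + 0.000122743 + 3.85577e-05 + 5.32922e-09 = 0.000645795
So the posterior for Urn 3 is 3.85577e-05 / 0.000645795 ≈ 0.0597.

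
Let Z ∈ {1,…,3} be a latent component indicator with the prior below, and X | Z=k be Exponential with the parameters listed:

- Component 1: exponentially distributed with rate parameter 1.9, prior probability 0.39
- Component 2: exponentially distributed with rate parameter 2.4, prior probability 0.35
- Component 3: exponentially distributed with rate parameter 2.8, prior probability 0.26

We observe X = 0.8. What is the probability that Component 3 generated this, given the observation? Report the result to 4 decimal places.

0.2137

The responsibility of component k is π_k f_k(x) divided by Σ_j π_j f_j(x).
Evaluate each component's likelihood at the observed value:
  p_1 = 1.9·e^(−1.9·0.8) = 1.9·e^(−1.5200) = 0.415553
  p_2 = 2.4·e^(−2.4·0.8) = 2.4·e^(−1.9200) = 0.351857
  p_3 = 2.8·e^(−2.8·0.8) = 2.8·e^(−2.2400) = 0.298084
Weight by the priors:
  π_1·p_1 = 0.39 × 0.415553 = 0.162066
  π_2·p_2 = 0.35 × 0.351857 = 0.12315
  π_3·p_3 = 0.26 × 0.298084 = 0.0775018
Marginal: 0.162066 + 0.12315 + 0.0775018 = 0.362717
P(Component 3 | 0.8) ≈ 0.2137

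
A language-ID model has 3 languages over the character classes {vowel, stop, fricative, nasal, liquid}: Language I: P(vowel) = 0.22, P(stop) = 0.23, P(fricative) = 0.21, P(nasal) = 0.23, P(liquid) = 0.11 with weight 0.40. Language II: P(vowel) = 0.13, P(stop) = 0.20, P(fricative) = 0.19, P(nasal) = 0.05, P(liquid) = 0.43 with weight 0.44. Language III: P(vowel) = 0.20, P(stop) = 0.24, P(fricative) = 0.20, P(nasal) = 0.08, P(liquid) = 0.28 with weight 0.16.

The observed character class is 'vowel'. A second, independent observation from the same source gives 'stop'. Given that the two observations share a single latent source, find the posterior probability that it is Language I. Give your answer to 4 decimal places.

0.5142

The responsibility of component k is w_k f_k(x) divided by Σ_j w_j f_j(x).
Since both observations come from the same component, the likelihood for component k is f_k(x₁)·f_k(x₂).
  p_I = [P(vowel | comp) = 0.22] × [0.23] = 0.0506
  p_II = [P(vowel | comp) = 0.13] × [0.2] = 0.026
  p_III = [P(vowel | comp) = 0.20] × [0.24] = 0.048
Unnormalised posteriors:
  w_I·p_I = 0.40 × 0.0506 = 0.02024
  w_II·p_II = 0.44 × 0.026 = 0.01144
  w_III·p_III = 0.16 × 0.048 = 0.00768
Marginal: 0.02024 + 0.01144 + 0.00768 = 0.03936
Responsibility of Language I: 0.02024 / 0.03936 ≈ 0.5142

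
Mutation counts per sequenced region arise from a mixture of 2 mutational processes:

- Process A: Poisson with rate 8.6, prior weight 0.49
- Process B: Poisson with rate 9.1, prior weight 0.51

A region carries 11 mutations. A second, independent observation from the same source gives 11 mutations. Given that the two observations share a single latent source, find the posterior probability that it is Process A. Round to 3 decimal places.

0.430

Posterior ∝ prior × likelihood, so P(k | x) ∝ P(Z=k) f_k(x); normalise over all components.
Since both observations come from the same component, the likelihood for component k is f_k(x₁)·f_k(x₂).
  L_A = [0.0877798] × [0.0877798] = 0.0077053
  L_B = [0.0991334] × [0.0991334] = 0.00982742
Unnormalised posteriors:
  P(Z=A)·L_A = 0.49 × 0.0077053 = 0.0037756
  P(Z=B)·L_B = 0.51 × 0.00982742 = 0.00501199
Marginal: 0.0037756 + 0.00501199 = 0.00878758
P(Process A | data) = 0.0037756 / 0.00878758 ≈ 0.430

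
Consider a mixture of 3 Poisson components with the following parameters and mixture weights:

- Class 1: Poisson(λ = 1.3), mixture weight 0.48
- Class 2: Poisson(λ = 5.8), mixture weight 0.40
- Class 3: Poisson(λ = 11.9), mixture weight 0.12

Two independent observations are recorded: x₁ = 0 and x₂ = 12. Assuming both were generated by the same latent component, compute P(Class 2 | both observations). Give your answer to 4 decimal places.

Apply Bayes' rule: the posterior for each component is proportional to its prior times its likelihood at x.
Since both observations come from the same component, the likelihood for component k is f_k(x₁)·f_k(x₂).
  f_1 = [e^(−1.3)·1.3^0/0! = 0.272532] × [1.32556e-08] = 3.61258e-09
  f_2 = [e^(−5.8)·5.8^0/0! = 0.00302755] × [0.0091599] = 2.77321e-05
  f_3 = [e^(−11.9)·11.9^0/0! = 6.7904e-06] × [0.11432] = 7.76279e-07
Multiply by the mixture weights:
  P(Z=1)·f_1 = 0.48 × 3.61258e-09 = 1.73404e-09
  P(Z=2)·f_2 = 0.40 × 2.77321e-05 = 1.10928e-05
  P(Z=3)·f_3 = 0.12 × 7.76279e-07 = 9.31535e-08
Normaliser: 1.73404e-09 + 1.10928e-05 + 9.31535e-08 = 1.11877e-05
So the posterior for Class 2 is 1.10928e-05 / 1.11877e-05 ≈ 0.9915.

0.9915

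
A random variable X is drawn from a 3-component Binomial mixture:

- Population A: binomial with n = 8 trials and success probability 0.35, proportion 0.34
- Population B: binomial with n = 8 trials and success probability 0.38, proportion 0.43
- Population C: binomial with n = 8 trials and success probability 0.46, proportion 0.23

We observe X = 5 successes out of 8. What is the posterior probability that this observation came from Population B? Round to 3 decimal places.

The responsibility of component k is P(Z=k) f_k(x) divided by Σ_j P(Z=j) f_j(x).
Binomial probabilities:
  p_A = C(8,5)·0.35^5·0.65^3 = 56·0.00525219·0.274625 = 0.0807734
  p_B = C(8,5)·0.38^5·0.62^3 = 56·0.00792352·0.238328 = 0.10575
  p_C = C(8,5)·0.46^5·0.54^3 = 56·0.0205963·0.157464 = 0.181618
Unnormalised posteriors:
  P(Z=A)·p_A = 0.34 × 0.0807734 = 0.027463
  P(Z=B)·p_B = 0.43 × 0.10575 = 0.0454726
  P(Z=C)·p_C = 0.23 × 0.181618 = 0.0417721
Denominator: 0.027463 + 0.0454726 + 0.0417721 = 0.114708
Responsibility of Population B: 0.0454726 / 0.114708 ≈ 0.396

0.396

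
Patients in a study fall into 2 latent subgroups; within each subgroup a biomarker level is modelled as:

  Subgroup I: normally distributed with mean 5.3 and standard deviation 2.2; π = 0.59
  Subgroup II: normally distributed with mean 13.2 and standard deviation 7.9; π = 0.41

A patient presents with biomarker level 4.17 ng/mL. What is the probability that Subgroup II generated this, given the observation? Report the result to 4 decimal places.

Posterior ∝ prior × likelihood, so P(k | x) ∝ π_k f_k(x); normalise over all components.
Component likelihoods at x = 4.17 ng/mL:
  L_I = 0.158928
  L_II = 0.0262768
Multiply by the mixture weights:
  π_I·L_I = 0.59 × 0.158928 = 0.0937672
  π_II·L_II = 0.41 × 0.0262768 = 0.0107735
Normaliser: 0.0937672 + 0.0107735 = 0.104541
P(Subgroup II | 4.17 ng/mL) ≈ 0.1031

0.1031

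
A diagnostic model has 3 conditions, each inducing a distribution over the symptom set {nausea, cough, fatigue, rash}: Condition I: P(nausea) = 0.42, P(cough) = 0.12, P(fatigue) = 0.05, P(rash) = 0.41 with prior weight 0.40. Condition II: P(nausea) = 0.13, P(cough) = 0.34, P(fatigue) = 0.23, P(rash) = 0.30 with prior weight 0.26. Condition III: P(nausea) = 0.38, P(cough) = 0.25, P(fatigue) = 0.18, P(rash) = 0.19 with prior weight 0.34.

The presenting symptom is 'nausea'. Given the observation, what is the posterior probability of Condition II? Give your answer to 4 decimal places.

P(component k | x) = w_k·f_k(x) / marginal(x), where marginal(x) = Σ_j w_j·f_j(x).
Evaluate each component's likelihood at the observed value:
  L_I = 0.42
  L_II = 0.13
  L_III = 0.38
Prior × likelihood for each component:
  w_I·L_I = 0.40 × 0.42 = 0.168
  w_II·L_II = 0.26 × 0.13 = 0.0338
  w_III·L_III = 0.34 × 0.38 = 0.1292
Evidence: 0.168 + 0.0338 + 0.1292 = 0.331
P(Condition II | data) ≈ 0.1021

0.1021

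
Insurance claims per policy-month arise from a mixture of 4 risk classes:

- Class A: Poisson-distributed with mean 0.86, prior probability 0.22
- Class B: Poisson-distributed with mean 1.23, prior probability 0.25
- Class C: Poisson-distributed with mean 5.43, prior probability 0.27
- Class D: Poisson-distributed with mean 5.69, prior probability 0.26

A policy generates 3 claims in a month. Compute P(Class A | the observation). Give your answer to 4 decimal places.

The responsibility of component k is P(Z=k) f_k(x) divided by Σ_j P(Z=j) f_j(x).
Poisson probabilities:
  p_A = 0.0448591
  p_B = 0.0906529
  p_C = 0.116958
  p_D = 0.103765
Unnormalised posteriors:
  P(Z=A)·p_A = 0.22 × 0.0448591 = 0.00986901
  P(Z=B)·p_B = 0.25 × 0.0906529 = 0.0226632
  P(Z=C)·p_C = 0.27 × 0.116958 = 0.0315786
  P(Z=D)·p_D = 0.26 × 0.103765 = 0.0269788
Normaliser: 0.00986901 + 0.0226632 + 0.0315786 + 0.0269788 = 0.0910897
P(Class A | the observation) ≈ 0.1083

0.1083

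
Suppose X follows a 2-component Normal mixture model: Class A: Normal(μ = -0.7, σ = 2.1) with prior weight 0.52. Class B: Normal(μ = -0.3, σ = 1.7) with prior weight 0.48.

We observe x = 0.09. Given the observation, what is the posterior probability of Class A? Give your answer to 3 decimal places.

Apply Bayes' rule: the posterior for each component is proportional to its prior times its likelihood at x.
Normal densities:
  p_A = 0.176995
  p_B = 0.228577
Weight by the priors:
  P(Z=A)·p_A = 0.52 × 0.176995 = 0.0920372
  P(Z=B)·p_B = 0.48 × 0.228577 = 0.109717
Denominator: 0.0920372 + 0.109717 = 0.201754
Responsibility of Class A: 0.0920372 / 0.201754 ≈ 0.456

0.456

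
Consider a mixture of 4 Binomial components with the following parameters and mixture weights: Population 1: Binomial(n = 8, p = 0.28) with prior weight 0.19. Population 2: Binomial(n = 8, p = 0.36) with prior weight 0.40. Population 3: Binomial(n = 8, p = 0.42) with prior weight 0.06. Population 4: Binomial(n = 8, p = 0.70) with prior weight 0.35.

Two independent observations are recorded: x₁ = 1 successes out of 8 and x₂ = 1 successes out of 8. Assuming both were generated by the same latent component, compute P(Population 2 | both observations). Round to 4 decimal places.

0.3927

P(component k | x) = π_k·f_k(x) / marginal(x), where marginal(x) = Σ_j π_j·f_j(x).
Since both observations come from the same component, the likelihood for component k is f_k(x₁)·f_k(x₂).
  f_1 = [C(8,1)·0.28^1·0.72^7 = 8·0.28·0.100306 = 0.224686] × [0.224686] = 0.0504837
  f_2 = [C(8,1)·0.36^1·0.64^7 = 8·0.36·0.0439805 = 0.126664] × [0.126664] = 0.0160437
  f_3 = [C(8,1)·0.42^1·0.58^7 = 8·0.42·0.0220798 = 0.0741883] × [0.0741883] = 0.0055039
  f_4 = [C(8,1)·0.70^1·0.30^7 = 8·0.7·0.0002187 = 0.00122472] × [0.00122472] = 1.49994e-06
Prior × likelihood for each component:
  π_1·f_1 = 0.19 × 0.0504837 = 0.0095919
  π_2·f_2 = 0.40 × 0.0160437 = 0.00641748
  π_3·f_3 = 0.06 × 0.0055039 = 0.000330234
  π_4·f_4 = 0.35 × 1.49994e-06 = 5.24979e-07
Normaliser: 0.0095919 + 0.00641748 + 0.000330234 + 5.24979e-07 = 0.0163401
So the posterior for Population 2 is 0.00641748 / 0.0163401 ≈ 0.3927.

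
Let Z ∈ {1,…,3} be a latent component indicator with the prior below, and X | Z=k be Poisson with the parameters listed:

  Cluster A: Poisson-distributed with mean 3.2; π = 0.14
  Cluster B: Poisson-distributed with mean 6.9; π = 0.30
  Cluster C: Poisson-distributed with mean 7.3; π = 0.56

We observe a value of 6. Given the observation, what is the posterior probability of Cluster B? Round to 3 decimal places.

Posterior ∝ prior × likelihood, so P(k | x) ∝ π_k f_k(x); normalise over all components.
Poisson probabilities:
  L_A = 0.060789
  L_B = 0.151053
  L_C = 0.141989
Weight by the priors:
  π_A·L_A = 0.14 × 0.060789 = 0.00851046
  π_B·L_B = 0.30 × 0.151053 = 0.045316
  π_C·L_C = 0.56 × 0.141989 = 0.0795139
Normaliser: 0.00851046 + 0.045316 + 0.0795139 = 0.13334
P(Cluster B | x) ≈ 0.340

0.340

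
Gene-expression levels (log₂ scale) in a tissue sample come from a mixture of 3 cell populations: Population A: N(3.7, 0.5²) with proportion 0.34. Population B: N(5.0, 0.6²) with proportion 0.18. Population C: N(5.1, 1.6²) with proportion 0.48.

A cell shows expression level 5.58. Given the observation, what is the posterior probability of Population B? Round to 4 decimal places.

Posterior ∝ prior × likelihood, so P(k | x) ∝ P(Z=k) f_k(x); normalise over all components.
Component likelihoods at x = 5.58:
  L_A = (1/(0.5·√(2π)))·exp(−(5.58−3.7)²/(2·0.5²)) = 0.797885·exp(-7.06880) = 0.000679202
  L_B = (1/(0.6·√(2π)))·exp(−(5.58−5.0)²/(2·0.6²)) = 0.664904·exp(-0.46722) = 0.416722
  L_C = (1/(1.6·√(2π)))·exp(−(5.58−5.1)²/(2·1.6²)) = 0.249339·exp(-0.04500) = 0.238367
Multiply by the mixture weights:
  P(Z=A)·L_A = 0.34 × 0.000679202 = 0.000230929
  P(Z=B)·L_B = 0.18 × 0.416722 = 0.07501
  P(Z=C)·L_C = 0.48 × 0.238367 = 0.114416
Normaliser: 0.000230929 + 0.07501 + 0.114416 = 0.189657
So the posterior for Population B is 0.07501 / 0.189657 ≈ 0.3955.

0.3955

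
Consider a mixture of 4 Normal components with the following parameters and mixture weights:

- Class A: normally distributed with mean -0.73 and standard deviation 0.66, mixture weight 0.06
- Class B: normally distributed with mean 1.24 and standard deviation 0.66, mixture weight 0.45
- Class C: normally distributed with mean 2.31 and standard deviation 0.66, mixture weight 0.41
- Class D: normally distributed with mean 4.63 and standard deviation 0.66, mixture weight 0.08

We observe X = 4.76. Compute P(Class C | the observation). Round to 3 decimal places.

P(component k | x) = π_k·f_k(x) / marginal(x), where marginal(x) = Σ_j π_j·f_j(x).
Evaluate each component's likelihood at the observed value:
  L_A = (1/(0.66·√(2π)))·exp(−(4.76−-0.73)²/(2·0.66²)) = 0.604458·exp(-34.59607) = 5.70797e-16
  L_B = (1/(0.66·√(2π)))·exp(−(4.76−1.24)²/(2·0.66²)) = 0.604458·exp(-14.22222) = 4.0247e-07
  L_C = (1/(0.66·√(2π)))·exp(−(4.76−2.31)²/(2·0.66²)) = 0.604458·exp(-6.88992) = 0.000615334
  L_D = (1/(0.66·√(2π)))·exp(−(4.76−4.63)²/(2·0.66²)) = 0.604458·exp(-0.01940) = 0.592845
Unnormalised posteriors:
  π_A·L_A = 0.06 × 5.70797e-16 = 3.42478e-17
  π_B·L_B = 0.45 × 4.0247e-07 = 1.81111e-07
  π_C·L_C = 0.41 × 0.000615334 = 0.000252287
  π_D·L_D = 0.08 × 0.592845 = 0.0474276
Evidence: 3.42478e-17 + 1.81111e-07 + 0.000252287 + 0.0474276 = 0.0476801
So the posterior for Class C is 0.000252287 / 0.0476801 ≈ 0.005.

0.005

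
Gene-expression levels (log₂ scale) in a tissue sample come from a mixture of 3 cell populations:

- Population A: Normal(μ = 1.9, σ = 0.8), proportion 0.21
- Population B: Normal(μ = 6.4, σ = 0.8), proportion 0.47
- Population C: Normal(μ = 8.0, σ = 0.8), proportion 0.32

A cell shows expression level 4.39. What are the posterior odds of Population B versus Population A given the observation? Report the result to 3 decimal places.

12.099

Only the two components matter; the odds are (w_i f_i(x)) / (w_j f_j(x)).
Evaluate each component's likelihood at the observed value:
  p_A = 0.00392801
  p_B = 0.0212346
  p_C = 1.88854e-05
Posterior odds = (w_B·p_B) / (w_A·p_A) = (0.47·0.0212346) / (0.21·0.00392801) = 0.00998026 / 0.000824881 ≈ 12.099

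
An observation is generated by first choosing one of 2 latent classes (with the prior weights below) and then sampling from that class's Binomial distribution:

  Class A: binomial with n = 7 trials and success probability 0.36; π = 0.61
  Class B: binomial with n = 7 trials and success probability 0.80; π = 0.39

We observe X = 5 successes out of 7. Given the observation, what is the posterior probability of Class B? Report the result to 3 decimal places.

Apply Bayes' rule: the posterior for each component is proportional to its prior times its likelihood at x.
Component likelihoods at x = 5 successes out of 7:
  f_A = 0.0520106
  f_B = 0.275251
Prior × likelihood for each component:
  w_A·f_A = 0.61 × 0.0520106 = 0.0317265
  w_B·f_B = 0.39 × 0.275251 = 0.107348
Normaliser: 0.0317265 + 0.107348 = 0.139074
So the posterior for Class B is 0.107348 / 0.139074 ≈ 0.772.

0.772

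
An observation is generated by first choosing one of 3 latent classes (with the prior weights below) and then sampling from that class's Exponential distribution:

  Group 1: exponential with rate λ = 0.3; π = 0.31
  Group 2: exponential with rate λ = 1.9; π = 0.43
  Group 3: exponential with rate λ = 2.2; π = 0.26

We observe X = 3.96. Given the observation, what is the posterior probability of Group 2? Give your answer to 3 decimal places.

Apply Bayes' rule: the posterior for each component is proportional to its prior times its likelihood at x.
Evaluate each component's likelihood at the observed value:
  f_1 = 0.0914491
  f_2 = 0.00102594
  f_3 = 0.000362117
Multiply by the mixture weights:
  P(Z=1)·f_1 = 0.31 × 0.0914491 = 0.0283492
  P(Z=2)·f_2 = 0.43 × 0.00102594 = 0.000441154
  P(Z=3)·f_3 = 0.26 × 0.000362117 = 9.41505e-05
Sum: 0.0283492 + 0.000441154 + 9.41505e-05 = 0.0288845
P(Group 2 | x) ≈ 0.015

0.015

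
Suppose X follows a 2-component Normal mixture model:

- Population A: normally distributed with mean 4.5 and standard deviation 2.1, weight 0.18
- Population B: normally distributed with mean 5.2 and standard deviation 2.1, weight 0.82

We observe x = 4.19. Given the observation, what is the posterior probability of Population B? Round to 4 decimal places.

0.8040

Posterior ∝ prior × likelihood, so P(k | x) ∝ π_k f_k(x); normalise over all components.
Component likelihoods at x = 4.19:
  L_A = 0.187914
  L_B = 0.169224
Multiply by the mixture weights:
  π_A·L_A = 0.18 × 0.187914 = 0.0338245
  π_B·L_B = 0.82 × 0.169224 = 0.138763
Denominator: 0.0338245 + 0.138763 = 0.172588
P(Population B | x) ≈ 0.8040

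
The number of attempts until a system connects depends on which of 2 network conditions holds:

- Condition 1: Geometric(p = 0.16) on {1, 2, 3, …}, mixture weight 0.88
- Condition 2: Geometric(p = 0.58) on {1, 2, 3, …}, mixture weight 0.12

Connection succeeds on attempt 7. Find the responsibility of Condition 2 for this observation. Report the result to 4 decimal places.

Apply Bayes' rule: the posterior for each component is proportional to its prior times its likelihood at x.
Evaluate each component's likelihood at the observed value:
  f_1 = 0.16·(1−0.16)^6 = 0.16·0.351298 = 0.0562077
  f_2 = 0.58·(1−0.58)^6 = 0.58·0.00548903 = 0.00318364
Unnormalised posteriors:
  π_1·f_1 = 0.88 × 0.0562077 = 0.0494628
  π_2·f_2 = 0.12 × 0.00318364 = 0.000382037
Denominator: 0.0494628 + 0.000382037 = 0.0498448
P(Condition 2 | the observation) = 0.000382037 / 0.0498448 ≈ 0.0077

0.0077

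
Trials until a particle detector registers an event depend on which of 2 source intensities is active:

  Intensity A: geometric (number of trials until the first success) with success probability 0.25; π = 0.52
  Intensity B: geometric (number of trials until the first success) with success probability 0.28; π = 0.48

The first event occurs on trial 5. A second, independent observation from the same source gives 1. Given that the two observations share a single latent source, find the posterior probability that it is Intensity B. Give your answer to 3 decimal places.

Posterior ∝ prior × likelihood, so P(k | x) ∝ w_k f_k(x); normalise over all components.
Since both observations come from the same component, the likelihood for component k is f_k(x₁)·f_k(x₂).
  L_A = [0.25·(1−0.25)^4 = 0.25·0.316406 = 0.0791016] × [0.25] = 0.0197754
  L_B = [0.28·(1−0.28)^4 = 0.28·0.268739 = 0.0752468] × [0.28] = 0.0210691
Multiply by the mixture weights:
  w_A·L_A = 0.52 × 0.0197754 = 0.0102832
  w_B·L_B = 0.48 × 0.0210691 = 0.0101132
Marginal: 0.0102832 + 0.0101132 = 0.0203964
So the posterior for Intensity B is 0.0101132 / 0.0203964 ≈ 0.496.

0.496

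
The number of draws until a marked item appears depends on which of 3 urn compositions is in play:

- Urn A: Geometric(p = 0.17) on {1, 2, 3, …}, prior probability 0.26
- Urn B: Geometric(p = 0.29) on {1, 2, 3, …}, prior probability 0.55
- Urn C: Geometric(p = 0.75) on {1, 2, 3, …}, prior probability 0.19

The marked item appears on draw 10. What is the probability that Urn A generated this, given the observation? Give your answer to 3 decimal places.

P(component k | x) = π_k·f_k(x) / marginal(x), where marginal(x) = Σ_j π_j·f_j(x).
Geometric probabilities:
  L_A = 0.0317798
  L_B = 0.0132961
  L_C = 2.86102e-06
Prior × likelihood for each component:
  π_A·L_A = 0.26 × 0.0317798 = 0.00826276
  π_B·L_B = 0.55 × 0.0132961 = 0.00731284
  π_C·L_C = 0.19 × 2.86102e-06 = 5.43594e-07
Denominator: 0.00826276 + 0.00731284 + 5.43594e-07 = 0.0155761
P(Urn A | 10) = 0.00826276 / 0.0155761 ≈ 0.530

0.530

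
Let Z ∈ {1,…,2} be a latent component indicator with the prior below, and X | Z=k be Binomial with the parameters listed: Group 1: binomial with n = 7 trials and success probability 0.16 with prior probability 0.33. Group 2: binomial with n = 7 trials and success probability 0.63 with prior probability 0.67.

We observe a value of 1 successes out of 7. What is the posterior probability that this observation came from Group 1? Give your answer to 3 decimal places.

P(component k | x) = π_k·f_k(x) / marginal(x), where marginal(x) = Σ_j π_j·f_j(x).
Component likelihoods at x = 1 successes out of 7:
  L_1 = 0.393454
  L_2 = 0.0113149
Prior × likelihood for each component:
  π_1·L_1 = 0.33 × 0.393454 = 0.12984
  π_2·L_2 = 0.67 × 0.0113149 = 0.00758095
Marginal: 0.12984 + 0.00758095 = 0.137421
So the posterior for Group 1 is 0.12984 / 0.137421 ≈ 0.945.

0.945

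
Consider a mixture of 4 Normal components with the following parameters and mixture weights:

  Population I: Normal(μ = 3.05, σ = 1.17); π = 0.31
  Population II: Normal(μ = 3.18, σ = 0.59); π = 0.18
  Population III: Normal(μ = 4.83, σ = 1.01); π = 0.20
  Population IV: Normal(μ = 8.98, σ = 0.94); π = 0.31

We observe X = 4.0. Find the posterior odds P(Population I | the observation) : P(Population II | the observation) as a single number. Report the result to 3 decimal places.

1.641

Posterior odds = (w_i f_i(x)) / (w_j f_j(x)); the normalising sum cancels.
Normal densities:
  f_I = (1/(1.17·√(2π)))·exp(−(4.0−3.05)²/(2·1.17²)) = 0.340976·exp(-0.32964) = 0.245223
  f_II = (1/(0.59·√(2π)))·exp(−(4.0−3.18)²/(2·0.59²)) = 0.676173·exp(-0.96581) = 0.257401
  f_III = (1/(1.01·√(2π)))·exp(−(4.0−4.83)²/(2·1.01²)) = 0.394992·exp(-0.33766) = 0.281802
  f_IV = (1/(0.94·√(2π)))·exp(−(4.0−8.98)²/(2·0.94²)) = 0.424407·exp(-14.03373) = 3.41203e-07
Odds = (0.31/0.18) × (0.245223/0.257401) = 1.72222 × 0.952689 ≈ 1.641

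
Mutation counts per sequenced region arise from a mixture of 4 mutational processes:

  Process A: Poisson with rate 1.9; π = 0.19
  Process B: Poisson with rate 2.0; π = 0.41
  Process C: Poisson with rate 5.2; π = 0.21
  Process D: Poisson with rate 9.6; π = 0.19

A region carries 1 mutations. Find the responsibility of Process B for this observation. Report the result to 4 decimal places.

0.6485

Apply Bayes' rule: the posterior for each component is proportional to its prior times its likelihood at x.
Poisson probabilities:
  L_A = e^(−1.9)·1.9^1/1! = 0.28418
  L_B = e^(−2.0)·2.0^1/1! = 0.270671
  L_C = e^(−5.2)·5.2^1/1! = 0.0286861
  L_D = e^(−9.6)·9.6^1/1! = 0.000650196
Unnormalised posteriors:
  π_A·L_A = 0.19 × 0.28418 = 0.0539943
  π_B·L_B = 0.41 × 0.270671 = 0.110975
  π_C·L_C = 0.21 × 0.0286861 = 0.00602409
  π_D·L_D = 0.19 × 0.000650196 = 0.000123537
Denominator: 0.0539943 + 0.110975 + 0.00602409 + 0.000123537 = 0.171117
So the posterior for Process B is 0.110975 / 0.171117 ≈ 0.6485.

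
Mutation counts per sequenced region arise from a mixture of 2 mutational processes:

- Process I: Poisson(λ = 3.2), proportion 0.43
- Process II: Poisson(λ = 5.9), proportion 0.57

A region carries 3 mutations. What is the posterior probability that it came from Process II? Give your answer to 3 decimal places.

Apply Bayes' rule: the posterior for each component is proportional to its prior times its likelihood at x.
Component likelihoods at x = 3 mutations:
  L_I = e^(−3.2)·3.2^3/3! = 0.222616
  L_II = e^(−5.9)·5.9^3/3! = 0.0937707
Multiply by the mixture weights:
  P(Z=I)·L_I = 0.43 × 0.222616 = 0.0957249
  P(Z=II)·L_II = 0.57 × 0.0937707 = 0.0534493
Sum: 0.0957249 + 0.0534493 = 0.149174
Responsibility of Process II: 0.0534493 / 0.149174 ≈ 0.358

0.358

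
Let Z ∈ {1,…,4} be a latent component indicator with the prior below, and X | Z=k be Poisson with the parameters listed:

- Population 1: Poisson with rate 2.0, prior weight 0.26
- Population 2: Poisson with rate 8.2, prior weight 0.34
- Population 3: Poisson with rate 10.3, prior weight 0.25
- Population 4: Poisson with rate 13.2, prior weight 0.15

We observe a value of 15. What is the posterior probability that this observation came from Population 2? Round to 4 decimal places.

P(component k | x) = π_k·f_k(x) / marginal(x), where marginal(x) = Σ_j π_j·f_j(x).
Component likelihoods at x = 15:
  L_1 = 3.39126e-09
  L_2 = 0.0107027
  L_3 = 0.0400706
  L_4 = 0.0910798
Prior × likelihood for each component:
  π_1·L_1 = 0.26 × 3.39126e-09 = 8.81728e-10
  π_2·L_2 = 0.34 × 0.0107027 = 0.00363892
  π_3·L_3 = 0.25 × 0.0400706 = 0.0100176
  π_4·L_4 = 0.15 × 0.0910798 = 0.013662
Denominator: 8.81728e-10 + 0.00363892 + 0.0100176 + 0.013662 = 0.0273185
P(Population 2 | data) ≈ 0.1332

0.1332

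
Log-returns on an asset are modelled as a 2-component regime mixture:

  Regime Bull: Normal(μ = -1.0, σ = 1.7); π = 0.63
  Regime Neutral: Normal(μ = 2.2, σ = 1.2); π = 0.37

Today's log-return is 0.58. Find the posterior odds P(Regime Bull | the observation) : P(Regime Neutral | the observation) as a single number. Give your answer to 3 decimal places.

Since P(k|x) ∝ π_k f_k(x), the posterior odds are π_i f_i(x) / (π_j f_j(x)).
Component likelihoods at x = 0.58:
  f_Bull = (1/(1.7·√(2π)))·exp(−(0.58−-1.0)²/(2·1.7²)) = 0.234672·exp(-0.43190) = 0.152366
  f_Neutral = (1/(1.2·√(2π)))·exp(−(0.58−2.2)²/(2·1.2²)) = 0.332452·exp(-0.91125) = 0.133653
Posterior odds = (π_Bull·f_Bull) / (π_Neutral·f_Neutral) = (0.63·0.152366) / (0.37·0.133653) = 0.0959906 / 0.0494515 ≈ 1.941

1.941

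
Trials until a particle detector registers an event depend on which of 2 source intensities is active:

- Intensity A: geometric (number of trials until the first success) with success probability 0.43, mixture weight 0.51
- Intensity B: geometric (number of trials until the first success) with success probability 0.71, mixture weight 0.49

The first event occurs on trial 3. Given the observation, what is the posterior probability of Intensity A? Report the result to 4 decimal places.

Posterior ∝ prior × likelihood, so P(k | x) ∝ P(Z=k) f_k(x); normalise over all components.
Evaluate each component's likelihood at the observed value:
  f_A = 0.43·(1−0.43)^2 = 0.43·0.3249 = 0.139707
  f_B = 0.71·(1−0.71)^2 = 0.71·0.0841 = 0.059711
Unnormalised posteriors:
  P(Z=A)·f_A = 0.51 × 0.139707 = 0.0712506
  P(Z=B)·f_B = 0.49 × 0.059711 = 0.0292584
Marginal: 0.0712506 + 0.0292584 = 0.100509
P(Intensity A | the observation) ≈ 0.7089

0.7089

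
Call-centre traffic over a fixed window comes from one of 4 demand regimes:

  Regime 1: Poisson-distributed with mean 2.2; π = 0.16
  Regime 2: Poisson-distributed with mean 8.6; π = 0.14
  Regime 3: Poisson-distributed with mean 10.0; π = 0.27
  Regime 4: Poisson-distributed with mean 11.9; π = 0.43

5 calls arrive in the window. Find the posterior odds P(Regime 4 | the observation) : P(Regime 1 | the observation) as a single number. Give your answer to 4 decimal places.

0.7626

Only the two components matter; the odds are (π_i f_i(x)) / (π_j f_j(x)).
Component likelihoods at x = 5 calls:
  p_1 = 0.0475866
  p_2 = 0.0721736
  p_3 = 0.0378333
  p_4 = 0.0135036
Posterior odds = (π_4·p_4) / (π_1·p_1) = (0.43·0.0135036) / (0.16·0.0475866) = 0.00580654 / 0.00761385 ≈ 0.7626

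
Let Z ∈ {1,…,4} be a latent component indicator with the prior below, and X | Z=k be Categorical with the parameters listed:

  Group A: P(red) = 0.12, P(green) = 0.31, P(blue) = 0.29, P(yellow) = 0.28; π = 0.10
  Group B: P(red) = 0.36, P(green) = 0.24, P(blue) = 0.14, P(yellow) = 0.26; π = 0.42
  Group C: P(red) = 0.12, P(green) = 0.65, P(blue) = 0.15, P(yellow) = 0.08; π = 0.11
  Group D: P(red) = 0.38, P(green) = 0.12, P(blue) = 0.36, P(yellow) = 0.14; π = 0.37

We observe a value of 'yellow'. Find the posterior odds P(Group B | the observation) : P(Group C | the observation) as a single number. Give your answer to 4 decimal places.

12.4091

Only the two components matter; the odds are (π_i f_i(x)) / (π_j f_j(x)).
Evaluate each component's likelihood at the observed value:
  L_A = 0.28
  L_B = 0.26
  L_C = 0.08
  L_D = 0.14
0.1092 / 0.0088 ≈ 12.4091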